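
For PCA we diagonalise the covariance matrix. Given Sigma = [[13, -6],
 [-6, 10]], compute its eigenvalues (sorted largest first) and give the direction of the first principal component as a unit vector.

Step 1 — characteristic polynomial of 2×2 Sigma:
  det(Sigma - λI) = λ² - trace · λ + det = 0.
  trace = 13 + 10 = 23, det = 13·10 - (-6)² = 94.
Step 2 — discriminant:
  Δ = trace² - 4·det = 529 - 376 = 153.
Step 3 — eigenvalues:
  λ = (trace ± √Δ)/2 = (23 ± 12.3693)/2,
  λ_1 = 17.6847,  λ_2 = 5.3153.

Step 4 — unit eigenvector for λ_1: solve (Sigma - λ_1 I)v = 0. First row:
  (13 - 17.6847)·v_x + (-6)·v_y = 0, i.e. (-4.6847)·v_x + (-6)·v_y = 0,
  so v ∝ (b, λ_1 - a) = (-6, 4.6847); multiply by -1 so the first entry is positive: u = (6, -4.6847).
  ||u|| = √((6)² + (-4.6847)²) = √(57.946) ≈ 7.6122,
  v_1 = u/||u|| ≈ (0.7882, -0.6154) (||v_1|| = 1).

λ_1 = 17.6847,  λ_2 = 5.3153;  v_1 ≈ (0.7882, -0.6154)


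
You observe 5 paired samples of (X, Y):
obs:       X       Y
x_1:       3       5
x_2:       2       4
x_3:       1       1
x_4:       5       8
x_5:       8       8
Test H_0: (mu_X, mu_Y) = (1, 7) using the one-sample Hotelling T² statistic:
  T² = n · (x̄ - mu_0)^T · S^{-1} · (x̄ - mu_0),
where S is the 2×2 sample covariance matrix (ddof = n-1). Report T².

Step 1 — sample mean vector:
  mean(X) = (3 + 2 + 1 + 5 + 8) / 5 = 19/5 = 3.8
  mean(Y) = (5 + 4 + 1 + 8 + 8) / 5 = 26/5 = 5.2
  x̄ = (3.8, 5.2),  deviation x̄ - mu_0 = (3.8, 5.2) - (1, 7) = (2.8, -1.8).

Step 2 — sample covariance matrix, S[i,j] = (1/(n-1)) · Σ_k (x_{k,i} - mean_i) · (x_{k,j} - mean_j), divisor n-1 = 4:
  S[X,X] = ((-0.8)·(-0.8) + (-1.8)·(-1.8) + (-2.8)·(-2.8) + (1.2)·(1.2) + (4.2)·(4.2)) / 4 = 30.8/4 = 7.7
  S[X,Y] = ((-0.8)·(-0.2) + (-1.8)·(-1.2) + (-2.8)·(-4.2) + (1.2)·(2.8) + (4.2)·(2.8)) / 4 = 29.2/4 = 7.3
  S[Y,Y] = ((-0.2)·(-0.2) + (-1.2)·(-1.2) + (-4.2)·(-4.2) + (2.8)·(2.8) + (2.8)·(2.8)) / 4 = 34.8/4 = 8.7
  S = [[7.7, 7.3],
 [7.3, 8.7]].

Step 3 — invert S. det(S) = 7.7·8.7 - (7.3)² = 13.7.
  S^{-1} = (1/det) · [[d, -b], [-b, a]] = [[0.635, -0.5328],
 [-0.5328, 0.562]].

Step 4 — quadratic form (x̄ - mu_0)^T · S^{-1} · (x̄ - mu_0):
  S^{-1} · (x̄ - mu_0) = (2.7372, -2.5036),
  (x̄ - mu_0)^T · [...] = (2.8)·(2.7372) + (-1.8)·(-2.5036) = 12.1708.

Step 5 — scale by n: T² = 5 · 12.1708 = 60.854.

T² ≈ 60.854


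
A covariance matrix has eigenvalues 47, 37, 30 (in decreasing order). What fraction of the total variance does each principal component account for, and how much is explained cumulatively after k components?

Step 1 — total variance = trace(Sigma) = Σ λ_i = 47 + 37 + 30 = 114.

Step 2 — fraction explained by component i = λ_i / Σ λ:
  PC1: 47/114 = 0.4123
  PC2: 37/114 = 0.3246
  PC3: 30/114 = 0.2632

Step 3 — cumulative fraction after k components = (λ_1 + ... + λ_k) / Σ λ:
  k = 1: 47/114 = 0.4123
  k = 2: (47 + 37)/114 = 84/114 = 0.7368
  k = 3: (47 + 37 + 30)/114 = 114/114 = 1

Summary (fraction, with percent):

explained: PC1 0.4123 (41.23%), PC2 0.3246 (32.46%), PC3 0.2632 (26.32%);  cumulative: 0.4123, 0.7368, 1


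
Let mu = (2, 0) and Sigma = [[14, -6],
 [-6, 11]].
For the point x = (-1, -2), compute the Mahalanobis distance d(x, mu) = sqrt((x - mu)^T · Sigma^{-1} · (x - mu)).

Step 1 — centre the observation: (x - mu) = (-3, -2).

Step 2 — invert Sigma. det(Sigma) = 14·11 - (-6)² = 118.
  Sigma^{-1} = (1/det) · [[d, -b], [-b, a]] = [[0.0932, 0.0508],
 [0.0508, 0.1186]].

Step 3 — form the quadratic (x - mu)^T · Sigma^{-1} · (x - mu):
  Sigma^{-1} · (x - mu) = (-0.3814, -0.3898).
  (x - mu)^T · [Sigma^{-1} · (x - mu)] = (-3)·(-0.3814) + (-2)·(-0.3898) = 1.9237.

Step 4 — take square root: d = √(1.9237) ≈ 1.387.

d(x, mu) = √(1.9237) ≈ 1.387


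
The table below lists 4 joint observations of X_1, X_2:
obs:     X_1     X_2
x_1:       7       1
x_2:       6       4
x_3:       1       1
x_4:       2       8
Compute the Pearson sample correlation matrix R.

Step 1 — column means:
  mean(X_1) = (7 + 6 + 1 + 2) / 4 = 16/4 = 4
  mean(X_2) = (1 + 4 + 1 + 8) / 4 = 14/4 = 3.5

Step 2 — sample variances and covariances s[i,j] = (1/(n-1)) · Σ_k (x_{k,i} - mean_i) · (x_{k,j} - mean_j), with n-1 = 3:
  s[X_1,X_1] = ((3)·(3) + (2)·(2) + (-3)·(-3) + (-2)·(-2)) / 3 = 26/3 = 8.6667
  s[X_1,X_2] = ((3)·(-2.5) + (2)·(0.5) + (-3)·(-2.5) + (-2)·(4.5)) / 3 = -8/3 = -2.6667
  s[X_2,X_2] = ((-2.5)·(-2.5) + (0.5)·(0.5) + (-2.5)·(-2.5) + (4.5)·(4.5)) / 3 = 33/3 = 11
  Sample standard deviations s_i = √(s[i,i]):
  s(X_1) = √(8.6667) = 2.9439
  s(X_2) = √(11) = 3.3166

Step 3 — r_{ij} = s_{ij} / (s_i · s_j):
  r[X_1,X_1] = 1 (diagonal).
  r[X_1,X_2] = -2.6667 / (2.9439 · 3.3166) = -2.6667 / 9.7639 = -0.2731
  r[X_2,X_2] = 1 (diagonal).

R is symmetric with unit diagonal. Assembling:

R = [[1, -0.2731],
 [-0.2731, 1]]


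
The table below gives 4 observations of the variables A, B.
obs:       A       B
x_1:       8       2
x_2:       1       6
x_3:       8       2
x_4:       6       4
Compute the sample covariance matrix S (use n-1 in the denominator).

Step 1 — column means:
  mean(A) = (8 + 1 + 8 + 6) / 4 = 23/4 = 5.75
  mean(B) = (2 + 6 + 2 + 4) / 4 = 14/4 = 3.5

Step 2 — sample covariance S[i,j] = (1/(n-1)) · Σ_k (x_{k,i} - mean_i) · (x_{k,j} - mean_j), with n-1 = 3.
  S[A,A] = ((2.25)·(2.25) + (-4.75)·(-4.75) + (2.25)·(2.25) + (0.25)·(0.25)) / 3 = 32.75/3 = 10.9167
  S[A,B] = ((2.25)·(-1.5) + (-4.75)·(2.5) + (2.25)·(-1.5) + (0.25)·(0.5)) / 3 = -18.5/3 = -6.1667
  S[B,B] = ((-1.5)·(-1.5) + (2.5)·(2.5) + (-1.5)·(-1.5) + (0.5)·(0.5)) / 3 = 11/3 = 3.6667

S is symmetric (S[j,i] = S[i,j]). Assembling:

S = [[10.9167, -6.1667],
 [-6.1667, 3.6667]]


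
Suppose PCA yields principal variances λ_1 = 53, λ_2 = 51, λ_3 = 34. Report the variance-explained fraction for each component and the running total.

Step 1 — total variance = trace(Sigma) = Σ λ_i = 53 + 51 + 34 = 138.

Step 2 — fraction explained by component i = λ_i / Σ λ:
  PC1: 53/138 = 0.3841
  PC2: 51/138 = 0.3696
  PC3: 34/138 = 0.2464

Step 3 — cumulative fraction after k components = (λ_1 + ... + λ_k) / Σ λ:
  k = 1: 53/138 = 0.3841
  k = 2: (53 + 51)/138 = 104/138 = 0.7536
  k = 3: (53 + 51 + 34)/138 = 138/138 = 1

Summary (fraction, with percent):

explained: PC1 0.3841 (38.41%), PC2 0.3696 (36.96%), PC3 0.2464 (24.64%);  cumulative: 0.3841, 0.7536, 1


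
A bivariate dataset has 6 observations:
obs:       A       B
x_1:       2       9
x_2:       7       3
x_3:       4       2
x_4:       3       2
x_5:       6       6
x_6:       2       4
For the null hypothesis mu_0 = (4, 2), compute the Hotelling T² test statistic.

Step 1 — sample mean vector:
  mean(A) = (2 + 7 + 4 + 3 + 6 + 2) / 6 = 24/6 = 4
  mean(B) = (9 + 3 + 2 + 2 + 6 + 4) / 6 = 26/6 = 4.3333
  x̄ = (4, 4.3333),  deviation x̄ - mu_0 = (4, 4.3333) - (4, 2) = (0, 2.3333).

Step 2 — sample covariance matrix, S[i,j] = (1/(n-1)) · Σ_k (x_{k,i} - mean_i) · (x_{k,j} - mean_j), divisor n-1 = 5:
  S[A,A] = ((-2)·(-2) + (3)·(3) + (0)·(0) + (-1)·(-1) + (2)·(2) + (-2)·(-2)) / 5 = 22/5 = 4.4
  S[A,B] = ((-2)·(4.6667) + (3)·(-1.3333) + (0)·(-2.3333) + (-1)·(-2.3333) + (2)·(1.6667) + (-2)·(-0.3333)) / 5 = -7/5 = -1.4
  S[B,B] = ((4.6667)·(4.6667) + (-1.3333)·(-1.3333) + (-2.3333)·(-2.3333) + (-2.3333)·(-2.3333) + (1.6667)·(1.6667) + (-0.3333)·(-0.3333)) / 5 = 37.3333/5 = 7.4667
  S = [[4.4, -1.4],
 [-1.4, 7.4667]].

Step 3 — invert S. det(S) = 4.4·7.4667 - (-1.4)² = 30.8933.
  S^{-1} = (1/det) · [[d, -b], [-b, a]] = [[0.2417, 0.0453],
 [0.0453, 0.1424]].

Step 4 — quadratic form (x̄ - mu_0)^T · S^{-1} · (x̄ - mu_0):
  S^{-1} · (x̄ - mu_0) = (0.1057, 0.3323),
  (x̄ - mu_0)^T · [...] = (0)·(0.1057) + (2.3333)·(0.3323) = 0.7754.

Step 5 — scale by n: T² = 6 · 0.7754 = 4.6526.

T² ≈ 4.6526


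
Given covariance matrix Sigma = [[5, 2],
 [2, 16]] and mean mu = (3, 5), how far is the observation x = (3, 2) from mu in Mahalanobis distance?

Step 1 — centre the observation: (x - mu) = (0, -3).

Step 2 — invert Sigma. det(Sigma) = 5·16 - (2)² = 76.
  Sigma^{-1} = (1/det) · [[d, -b], [-b, a]] = [[0.2105, -0.0263],
 [-0.0263, 0.0658]].

Step 3 — form the quadratic (x - mu)^T · Sigma^{-1} · (x - mu):
  Sigma^{-1} · (x - mu) = (0.0789, -0.1974).
  (x - mu)^T · [Sigma^{-1} · (x - mu)] = (0)·(0.0789) + (-3)·(-0.1974) = 0.5921.

Step 4 — take square root: d = √(0.5921) ≈ 0.7695.

d(x, mu) = √(0.5921) ≈ 0.7695


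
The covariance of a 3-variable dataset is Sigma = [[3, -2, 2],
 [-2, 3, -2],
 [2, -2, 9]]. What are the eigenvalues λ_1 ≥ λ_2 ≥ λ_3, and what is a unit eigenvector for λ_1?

Step 1 — characteristic polynomial p(λ) = det(λI - Sigma) = λ³ - tr·λ² + c_1·λ - det, where tr = trace, c_1 = sum of the principal 2×2 minors, det = det(Sigma):
  tr = 3 + 3 + 9 = 15,
  c_1 = (3·3 - (-2)²) + (3·9 - (2)²) + (3·9 - (-2)²) = 5 + 23 + 23 = 51,
  det = 3·(3·9 - (-2)²) - (-2)·((-2)·9 - (-2)·(2)) + (2)·((-2)·(-2) - 3·(2)) = 3·(23) - (-2)·(-14) + (2)·(-2) = 37.
  So p(λ) = λ³ - 15λ² + 51λ - 37.
Step 2 — look for an integer root (rational root theorem: any rational root is an integer divisor of 37). Testing λ = 1:
  p(1) = 1 - 15 + 51 - 37 = 0  ✓
  Dividing out (λ - 1): p(λ) = (λ - 1)(λ² - 14λ + 37).
Step 3 — remaining eigenvalues from the quadratic λ² - 14λ + 37 = 0:
  Δ = 14² - 4·37 = 196 - 148 = 48,  λ = (14 ± √48)/2 = (14 ± 6.9282)/2 ≈ 10.4641 or 3.5359.
  Sorted: λ_1 = 10.4641,  λ_2 = 3.5359,  λ_3 = 1  (check: sum = 15 = tr ✓).

Step 4 — unit eigenvector for λ_1 ≈ 10.4641: v spans the null space of (Sigma - λ_1 I), whose rows are
  r_1 = (-7.4641, -2, 2),  r_2 = (-2, -7.4641, -2),  r_3 = (2, -2, -1.4641).
  v is orthogonal to every row, so take v ∝ r_1 × r_2 = ((-2)·(-2) - (2)·(-7.4641), (2)·(-2) - (-7.4641)·(-2), (-7.4641)·(-7.4641) - (-2)·(-2)) ≈ (18.9282, -18.9282, 51.7128).
  Let u = (18.9282, -18.9282, 51.7128).
  ||u|| = √((18.9282)² + (-18.9282)² + (51.7128)²) = √(3390.7688) ≈ 58.2303,  v_1 = u/||u|| ≈ (0.3251, -0.3251, 0.8881) (||v_1|| = 1).

λ_1 = 10.4641,  λ_2 = 3.5359,  λ_3 = 1;  v_1 ≈ (0.3251, -0.3251, 0.8881)


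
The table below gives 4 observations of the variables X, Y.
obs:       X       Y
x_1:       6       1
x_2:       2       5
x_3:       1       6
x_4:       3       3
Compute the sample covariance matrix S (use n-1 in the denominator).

Step 1 — column means:
  mean(X) = (6 + 2 + 1 + 3) / 4 = 12/4 = 3
  mean(Y) = (1 + 5 + 6 + 3) / 4 = 15/4 = 3.75

Step 2 — sample covariance S[i,j] = (1/(n-1)) · Σ_k (x_{k,i} - mean_i) · (x_{k,j} - mean_j), with n-1 = 3.
  S[X,X] = ((3)·(3) + (-1)·(-1) + (-2)·(-2) + (0)·(0)) / 3 = 14/3 = 4.6667
  S[X,Y] = ((3)·(-2.75) + (-1)·(1.25) + (-2)·(2.25) + (0)·(-0.75)) / 3 = -14/3 = -4.6667
  S[Y,Y] = ((-2.75)·(-2.75) + (1.25)·(1.25) + (2.25)·(2.25) + (-0.75)·(-0.75)) / 3 = 14.75/3 = 4.9167

S is symmetric (S[j,i] = S[i,j]). Assembling:

S = [[4.6667, -4.6667],
 [-4.6667, 4.9167]]


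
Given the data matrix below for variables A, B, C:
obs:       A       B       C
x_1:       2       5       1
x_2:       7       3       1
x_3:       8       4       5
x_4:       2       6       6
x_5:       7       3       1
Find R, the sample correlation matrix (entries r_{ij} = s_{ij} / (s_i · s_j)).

Step 1 — column means:
  mean(A) = (2 + 7 + 8 + 2 + 7) / 5 = 26/5 = 5.2
  mean(B) = (5 + 3 + 4 + 6 + 3) / 5 = 21/5 = 4.2
  mean(C) = (1 + 1 + 5 + 6 + 1) / 5 = 14/5 = 2.8

Step 2 — sample variances and covariances s[i,j] = (1/(n-1)) · Σ_k (x_{k,i} - mean_i) · (x_{k,j} - mean_j), with n-1 = 4:
  s[A,A] = ((-3.2)·(-3.2) + (1.8)·(1.8) + (2.8)·(2.8) + (-3.2)·(-3.2) + (1.8)·(1.8)) / 4 = 34.8/4 = 8.7
  s[A,B] = ((-3.2)·(0.8) + (1.8)·(-1.2) + (2.8)·(-0.2) + (-3.2)·(1.8) + (1.8)·(-1.2)) / 4 = -13.2/4 = -3.3
  s[A,C] = ((-3.2)·(-1.8) + (1.8)·(-1.8) + (2.8)·(2.2) + (-3.2)·(3.2) + (1.8)·(-1.8)) / 4 = -4.8/4 = -1.2
  s[B,B] = ((0.8)·(0.8) + (-1.2)·(-1.2) + (-0.2)·(-0.2) + (1.8)·(1.8) + (-1.2)·(-1.2)) / 4 = 6.8/4 = 1.7
  s[B,C] = ((0.8)·(-1.8) + (-1.2)·(-1.8) + (-0.2)·(2.2) + (1.8)·(3.2) + (-1.2)·(-1.8)) / 4 = 8.2/4 = 2.05
  s[C,C] = ((-1.8)·(-1.8) + (-1.8)·(-1.8) + (2.2)·(2.2) + (3.2)·(3.2) + (-1.8)·(-1.8)) / 4 = 24.8/4 = 6.2
  Sample standard deviations s_i = √(s[i,i]):
  s(A) = √(8.7) = 2.9496
  s(B) = √(1.7) = 1.3038
  s(C) = √(6.2) = 2.49

Step 3 — r_{ij} = s_{ij} / (s_i · s_j):
  r[A,A] = 1 (diagonal).
  r[A,B] = -3.3 / (2.9496 · 1.3038) = -3.3 / 3.8458 = -0.8581
  r[A,C] = -1.2 / (2.9496 · 2.49) = -1.2 / 7.3444 = -0.1634
  r[B,B] = 1 (diagonal).
  r[B,C] = 2.05 / (1.3038 · 2.49) = 2.05 / 3.2465 = 0.6314
  r[C,C] = 1 (diagonal).

R is symmetric with unit diagonal. Assembling:

R = [[1, -0.8581, -0.1634],
 [-0.8581, 1, 0.6314],
 [-0.1634, 0.6314, 1]]


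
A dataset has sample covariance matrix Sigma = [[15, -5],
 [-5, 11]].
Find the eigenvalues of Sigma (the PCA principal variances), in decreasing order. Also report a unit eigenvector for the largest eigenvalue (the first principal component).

Step 1 — characteristic polynomial of 2×2 Sigma:
  det(Sigma - λI) = λ² - trace · λ + det = 0.
  trace = 15 + 11 = 26, det = 15·11 - (-5)² = 140.
Step 2 — discriminant:
  Δ = trace² - 4·det = 676 - 560 = 116.
Step 3 — eigenvalues:
  λ = (trace ± √Δ)/2 = (26 ± 10.7703)/2,
  λ_1 = 18.3852,  λ_2 = 7.6148.

Step 4 — unit eigenvector for λ_1: solve (Sigma - λ_1 I)v = 0. First row:
  (15 - 18.3852)·v_x + (-5)·v_y = 0, i.e. (-3.3852)·v_x + (-5)·v_y = 0,
  so v ∝ (b, λ_1 - a) = (-5, 3.3852); multiply by -1 so the first entry is positive: u = (5, -3.3852).
  ||u|| = √((5)² + (-3.3852)²) = √(36.4593) ≈ 6.0382,
  v_1 = u/||u|| ≈ (0.8281, -0.5606) (||v_1|| = 1).

λ_1 = 18.3852,  λ_2 = 7.6148;  v_1 ≈ (0.8281, -0.5606)


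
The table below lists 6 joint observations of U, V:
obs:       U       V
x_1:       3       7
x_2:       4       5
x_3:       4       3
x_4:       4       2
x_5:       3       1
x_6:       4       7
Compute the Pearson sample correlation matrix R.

Step 1 — column means:
  mean(U) = (3 + 4 + 4 + 4 + 3 + 4) / 6 = 22/6 = 3.6667
  mean(V) = (7 + 5 + 3 + 2 + 1 + 7) / 6 = 25/6 = 4.1667

Step 2 — sample variances and covariances s[i,j] = (1/(n-1)) · Σ_k (x_{k,i} - mean_i) · (x_{k,j} - mean_j), with n-1 = 5:
  s[U,U] = ((-0.6667)·(-0.6667) + (0.3333)·(0.3333) + (0.3333)·(0.3333) + (0.3333)·(0.3333) + (-0.6667)·(-0.6667) + (0.3333)·(0.3333)) / 5 = 1.3333/5 = 0.2667
  s[U,V] = ((-0.6667)·(2.8333) + (0.3333)·(0.8333) + (0.3333)·(-1.1667) + (0.3333)·(-2.1667) + (-0.6667)·(-3.1667) + (0.3333)·(2.8333)) / 5 = 0.3333/5 = 0.0667
  s[V,V] = ((2.8333)·(2.8333) + (0.8333)·(0.8333) + (-1.1667)·(-1.1667) + (-2.1667)·(-2.1667) + (-3.1667)·(-3.1667) + (2.8333)·(2.8333)) / 5 = 32.8333/5 = 6.5667
  Sample standard deviations s_i = √(s[i,i]):
  s(U) = √(0.2667) = 0.5164
  s(V) = √(6.5667) = 2.5626

Step 3 — r_{ij} = s_{ij} / (s_i · s_j):
  r[U,U] = 1 (diagonal).
  r[U,V] = 0.0667 / (0.5164 · 2.5626) = 0.0667 / 1.3233 = 0.0504
  r[V,V] = 1 (diagonal).

R is symmetric with unit diagonal. Assembling:

R = [[1, 0.0504],
 [0.0504, 1]]


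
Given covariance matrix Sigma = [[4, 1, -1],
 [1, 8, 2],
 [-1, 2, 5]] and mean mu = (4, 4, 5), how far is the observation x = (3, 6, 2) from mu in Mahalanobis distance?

Step 1 — centre the observation: (x - mu) = (-1, 2, -3).

Step 2 — invert Sigma (cofactor / det for 3×3, or solve directly):
  Sigma^{-1} = [[0.2835, -0.0551, 0.0787],
 [-0.0551, 0.1496, -0.0709],
 [0.0787, -0.0709, 0.2441]].

Step 3 — form the quadratic (x - mu)^T · Sigma^{-1} · (x - mu):
  Sigma^{-1} · (x - mu) = (-0.6299, 0.5669, -0.9528).
  (x - mu)^T · [Sigma^{-1} · (x - mu)] = (-1)·(-0.6299) + (2)·(0.5669) + (-3)·(-0.9528) = 4.622.

Step 4 — take square root: d = √(4.622) ≈ 2.1499.

d(x, mu) = √(4.622) ≈ 2.1499


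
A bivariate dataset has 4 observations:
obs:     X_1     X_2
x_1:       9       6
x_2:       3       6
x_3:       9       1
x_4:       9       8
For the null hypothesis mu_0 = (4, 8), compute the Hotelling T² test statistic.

Step 1 — sample mean vector:
  mean(X_1) = (9 + 3 + 9 + 9) / 4 = 30/4 = 7.5
  mean(X_2) = (6 + 6 + 1 + 8) / 4 = 21/4 = 5.25
  x̄ = (7.5, 5.25),  deviation x̄ - mu_0 = (7.5, 5.25) - (4, 8) = (3.5, -2.75).

Step 2 — sample covariance matrix, S[i,j] = (1/(n-1)) · Σ_k (x_{k,i} - mean_i) · (x_{k,j} - mean_j), divisor n-1 = 3:
  S[X_1,X_1] = ((1.5)·(1.5) + (-4.5)·(-4.5) + (1.5)·(1.5) + (1.5)·(1.5)) / 3 = 27/3 = 9
  S[X_1,X_2] = ((1.5)·(0.75) + (-4.5)·(0.75) + (1.5)·(-4.25) + (1.5)·(2.75)) / 3 = -4.5/3 = -1.5
  S[X_2,X_2] = ((0.75)·(0.75) + (0.75)·(0.75) + (-4.25)·(-4.25) + (2.75)·(2.75)) / 3 = 26.75/3 = 8.9167
  S = [[9, -1.5],
 [-1.5, 8.9167]].

Step 3 — invert S. det(S) = 9·8.9167 - (-1.5)² = 78.
  S^{-1} = (1/det) · [[d, -b], [-b, a]] = [[0.1143, 0.0192],
 [0.0192, 0.1154]].

Step 4 — quadratic form (x̄ - mu_0)^T · S^{-1} · (x̄ - mu_0):
  S^{-1} · (x̄ - mu_0) = (0.3472, -0.25),
  (x̄ - mu_0)^T · [...] = (3.5)·(0.3472) + (-2.75)·(-0.25) = 1.9028.

Step 5 — scale by n: T² = 4 · 1.9028 = 7.6111.

T² ≈ 7.6111


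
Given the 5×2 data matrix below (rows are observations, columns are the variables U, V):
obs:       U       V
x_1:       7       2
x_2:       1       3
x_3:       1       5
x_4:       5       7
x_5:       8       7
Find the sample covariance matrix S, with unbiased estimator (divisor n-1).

Step 1 — column means:
  mean(U) = (7 + 1 + 1 + 5 + 8) / 5 = 22/5 = 4.4
  mean(V) = (2 + 3 + 5 + 7 + 7) / 5 = 24/5 = 4.8

Step 2 — sample covariance S[i,j] = (1/(n-1)) · Σ_k (x_{k,i} - mean_i) · (x_{k,j} - mean_j), with n-1 = 4.
  S[U,U] = ((2.6)·(2.6) + (-3.4)·(-3.4) + (-3.4)·(-3.4) + (0.6)·(0.6) + (3.6)·(3.6)) / 4 = 43.2/4 = 10.8
  S[U,V] = ((2.6)·(-2.8) + (-3.4)·(-1.8) + (-3.4)·(0.2) + (0.6)·(2.2) + (3.6)·(2.2)) / 4 = 7.4/4 = 1.85
  S[V,V] = ((-2.8)·(-2.8) + (-1.8)·(-1.8) + (0.2)·(0.2) + (2.2)·(2.2) + (2.2)·(2.2)) / 4 = 20.8/4 = 5.2

S is symmetric (S[j,i] = S[i,j]). Assembling:

S = [[10.8, 1.85],
 [1.85, 5.2]]


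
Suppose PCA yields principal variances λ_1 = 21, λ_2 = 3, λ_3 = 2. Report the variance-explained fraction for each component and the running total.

Step 1 — total variance = trace(Sigma) = Σ λ_i = 21 + 3 + 2 = 26.

Step 2 — fraction explained by component i = λ_i / Σ λ:
  PC1: 21/26 = 0.8077
  PC2: 3/26 = 0.1154
  PC3: 2/26 = 0.0769

Step 3 — cumulative fraction after k components = (λ_1 + ... + λ_k) / Σ λ:
  k = 1: 21/26 = 0.8077
  k = 2: (21 + 3)/26 = 24/26 = 0.9231
  k = 3: (21 + 3 + 2)/26 = 26/26 = 1

Summary (fraction, with percent):

explained: PC1 0.8077 (80.77%), PC2 0.1154 (11.54%), PC3 0.0769 (7.69%);  cumulative: 0.8077, 0.9231, 1


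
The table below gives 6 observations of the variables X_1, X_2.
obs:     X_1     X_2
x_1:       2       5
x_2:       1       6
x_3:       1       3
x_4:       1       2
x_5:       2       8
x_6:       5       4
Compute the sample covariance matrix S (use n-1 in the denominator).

Step 1 — column means:
  mean(X_1) = (2 + 1 + 1 + 1 + 2 + 5) / 6 = 12/6 = 2
  mean(X_2) = (5 + 6 + 3 + 2 + 8 + 4) / 6 = 28/6 = 4.6667

Step 2 — sample covariance S[i,j] = (1/(n-1)) · Σ_k (x_{k,i} - mean_i) · (x_{k,j} - mean_j), with n-1 = 5.
  S[X_1,X_1] = ((0)·(0) + (-1)·(-1) + (-1)·(-1) + (-1)·(-1) + (0)·(0) + (3)·(3)) / 5 = 12/5 = 2.4
  S[X_1,X_2] = ((0)·(0.3333) + (-1)·(1.3333) + (-1)·(-1.6667) + (-1)·(-2.6667) + (0)·(3.3333) + (3)·(-0.6667)) / 5 = 1/5 = 0.2
  S[X_2,X_2] = ((0.3333)·(0.3333) + (1.3333)·(1.3333) + (-1.6667)·(-1.6667) + (-2.6667)·(-2.6667) + (3.3333)·(3.3333) + (-0.6667)·(-0.6667)) / 5 = 23.3333/5 = 4.6667

S is symmetric (S[j,i] = S[i,j]). Assembling:

S = [[2.4, 0.2],
 [0.2, 4.6667]]


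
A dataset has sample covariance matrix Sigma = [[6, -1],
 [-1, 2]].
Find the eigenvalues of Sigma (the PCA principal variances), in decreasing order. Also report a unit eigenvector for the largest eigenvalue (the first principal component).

Step 1 — characteristic polynomial of 2×2 Sigma:
  det(Sigma - λI) = λ² - trace · λ + det = 0.
  trace = 6 + 2 = 8, det = 6·2 - (-1)² = 11.
Step 2 — discriminant:
  Δ = trace² - 4·det = 64 - 44 = 20.
Step 3 — eigenvalues:
  λ = (trace ± √Δ)/2 = (8 ± 4.4721)/2,
  λ_1 = 6.2361,  λ_2 = 1.7639.

Step 4 — unit eigenvector for λ_1: solve (Sigma - λ_1 I)v = 0. First row:
  (6 - 6.2361)·v_x + (-1)·v_y = 0, i.e. (-0.2361)·v_x + (-1)·v_y = 0,
  so v ∝ (b, λ_1 - a) = (-1, 0.2361); multiply by -1 so the first entry is positive: u = (1, -0.2361).
  ||u|| = √((1)² + (-0.2361)²) = √(1.0557) ≈ 1.0275,
  v_1 = u/||u|| ≈ (0.9732, -0.2298) (||v_1|| = 1).

λ_1 = 6.2361,  λ_2 = 1.7639;  v_1 ≈ (0.9732, -0.2298)


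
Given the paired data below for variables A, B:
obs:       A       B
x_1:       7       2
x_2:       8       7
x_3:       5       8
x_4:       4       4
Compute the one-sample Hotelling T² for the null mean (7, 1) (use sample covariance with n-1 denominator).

Step 1 — sample mean vector:
  mean(A) = (7 + 8 + 5 + 4) / 4 = 24/4 = 6
  mean(B) = (2 + 7 + 8 + 4) / 4 = 21/4 = 5.25
  x̄ = (6, 5.25),  deviation x̄ - mu_0 = (6, 5.25) - (7, 1) = (-1, 4.25).

Step 2 — sample covariance matrix, S[i,j] = (1/(n-1)) · Σ_k (x_{k,i} - mean_i) · (x_{k,j} - mean_j), divisor n-1 = 3:
  S[A,A] = ((1)·(1) + (2)·(2) + (-1)·(-1) + (-2)·(-2)) / 3 = 10/3 = 3.3333
  S[A,B] = ((1)·(-3.25) + (2)·(1.75) + (-1)·(2.75) + (-2)·(-1.25)) / 3 = 0/3 = 0
  S[B,B] = ((-3.25)·(-3.25) + (1.75)·(1.75) + (2.75)·(2.75) + (-1.25)·(-1.25)) / 3 = 22.75/3 = 7.5833
  S = [[3.3333, 0],
 [0, 7.5833]].

Step 3 — invert S. det(S) = 3.3333·7.5833 - (0)² = 25.2778.
  S^{-1} = (1/det) · [[d, -b], [-b, a]] = [[0.3, 0],
 [0, 0.1319]].

Step 4 — quadratic form (x̄ - mu_0)^T · S^{-1} · (x̄ - mu_0):
  S^{-1} · (x̄ - mu_0) = (-0.3, 0.5604),
  (x̄ - mu_0)^T · [...] = (-1)·(-0.3) + (4.25)·(0.5604) = 2.6819.

Step 5 — scale by n: T² = 4 · 2.6819 = 10.7275.

T² ≈ 10.7275


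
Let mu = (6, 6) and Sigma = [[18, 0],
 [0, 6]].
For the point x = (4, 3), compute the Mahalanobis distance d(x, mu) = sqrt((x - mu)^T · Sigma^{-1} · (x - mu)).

Step 1 — centre the observation: (x - mu) = (-2, -3).

Step 2 — invert Sigma. det(Sigma) = 18·6 - (0)² = 108.
  Sigma^{-1} = (1/det) · [[d, -b], [-b, a]] = [[0.0556, 0],
 [0, 0.1667]].

Step 3 — form the quadratic (x - mu)^T · Sigma^{-1} · (x - mu):
  Sigma^{-1} · (x - mu) = (-0.1111, -0.5).
  (x - mu)^T · [Sigma^{-1} · (x - mu)] = (-2)·(-0.1111) + (-3)·(-0.5) = 1.7222.

Step 4 — take square root: d = √(1.7222) ≈ 1.3123.

d(x, mu) = √(1.7222) ≈ 1.3123


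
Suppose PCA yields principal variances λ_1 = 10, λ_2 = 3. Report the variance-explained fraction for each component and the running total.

Step 1 — total variance = trace(Sigma) = Σ λ_i = 10 + 3 = 13.

Step 2 — fraction explained by component i = λ_i / Σ λ:
  PC1: 10/13 = 0.7692
  PC2: 3/13 = 0.2308

Step 3 — cumulative fraction after k components = (λ_1 + ... + λ_k) / Σ λ:
  k = 1: 10/13 = 0.7692
  k = 2: (10 + 3)/13 = 13/13 = 1

Summary (fraction, with percent):

explained: PC1 0.7692 (76.92%), PC2 0.2308 (23.08%);  cumulative: 0.7692, 1


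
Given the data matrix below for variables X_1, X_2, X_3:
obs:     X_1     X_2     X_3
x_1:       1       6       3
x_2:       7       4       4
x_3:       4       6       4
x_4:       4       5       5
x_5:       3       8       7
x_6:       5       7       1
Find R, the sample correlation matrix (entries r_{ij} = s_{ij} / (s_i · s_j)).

Step 1 — column means:
  mean(X_1) = (1 + 7 + 4 + 4 + 3 + 5) / 6 = 24/6 = 4
  mean(X_2) = (6 + 4 + 6 + 5 + 8 + 7) / 6 = 36/6 = 6
  mean(X_3) = (3 + 4 + 4 + 5 + 7 + 1) / 6 = 24/6 = 4

Step 2 — sample variances and covariances s[i,j] = (1/(n-1)) · Σ_k (x_{k,i} - mean_i) · (x_{k,j} - mean_j), with n-1 = 5:
  s[X_1,X_1] = ((-3)·(-3) + (3)·(3) + (0)·(0) + (0)·(0) + (-1)·(-1) + (1)·(1)) / 5 = 20/5 = 4
  s[X_1,X_2] = ((-3)·(0) + (3)·(-2) + (0)·(0) + (0)·(-1) + (-1)·(2) + (1)·(1)) / 5 = -7/5 = -1.4
  s[X_1,X_3] = ((-3)·(-1) + (3)·(0) + (0)·(0) + (0)·(1) + (-1)·(3) + (1)·(-3)) / 5 = -3/5 = -0.6
  s[X_2,X_2] = ((0)·(0) + (-2)·(-2) + (0)·(0) + (-1)·(-1) + (2)·(2) + (1)·(1)) / 5 = 10/5 = 2
  s[X_2,X_3] = ((0)·(-1) + (-2)·(0) + (0)·(0) + (-1)·(1) + (2)·(3) + (1)·(-3)) / 5 = 2/5 = 0.4
  s[X_3,X_3] = ((-1)·(-1) + (0)·(0) + (0)·(0) + (1)·(1) + (3)·(3) + (-3)·(-3)) / 5 = 20/5 = 4
  Sample standard deviations s_i = √(s[i,i]):
  s(X_1) = √(4) = 2
  s(X_2) = √(2) = 1.4142
  s(X_3) = √(4) = 2

Step 3 — r_{ij} = s_{ij} / (s_i · s_j):
  r[X_1,X_1] = 1 (diagonal).
  r[X_1,X_2] = -1.4 / (2 · 1.4142) = -1.4 / 2.8284 = -0.495
  r[X_1,X_3] = -0.6 / (2 · 2) = -0.6 / 4 = -0.15
  r[X_2,X_2] = 1 (diagonal).
  r[X_2,X_3] = 0.4 / (1.4142 · 2) = 0.4 / 2.8284 = 0.1414
  r[X_3,X_3] = 1 (diagonal).

R is symmetric with unit diagonal. Assembling:

R = [[1, -0.495, -0.15],
 [-0.495, 1, 0.1414],
 [-0.15, 0.1414, 1]]


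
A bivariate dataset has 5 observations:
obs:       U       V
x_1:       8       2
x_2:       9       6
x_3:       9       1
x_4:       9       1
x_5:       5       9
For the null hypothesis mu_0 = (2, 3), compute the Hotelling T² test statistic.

Step 1 — sample mean vector:
  mean(U) = (8 + 9 + 9 + 9 + 5) / 5 = 40/5 = 8
  mean(V) = (2 + 6 + 1 + 1 + 9) / 5 = 19/5 = 3.8
  x̄ = (8, 3.8),  deviation x̄ - mu_0 = (8, 3.8) - (2, 3) = (6, 0.8).

Step 2 — sample covariance matrix, S[i,j] = (1/(n-1)) · Σ_k (x_{k,i} - mean_i) · (x_{k,j} - mean_j), divisor n-1 = 4:
  S[U,U] = ((0)·(0) + (1)·(1) + (1)·(1) + (1)·(1) + (-3)·(-3)) / 4 = 12/4 = 3
  S[U,V] = ((0)·(-1.8) + (1)·(2.2) + (1)·(-2.8) + (1)·(-2.8) + (-3)·(5.2)) / 4 = -19/4 = -4.75
  S[V,V] = ((-1.8)·(-1.8) + (2.2)·(2.2) + (-2.8)·(-2.8) + (-2.8)·(-2.8) + (5.2)·(5.2)) / 4 = 50.8/4 = 12.7
  S = [[3, -4.75],
 [-4.75, 12.7]].

Step 3 — invert S. det(S) = 3·12.7 - (-4.75)² = 15.5375.
  S^{-1} = (1/det) · [[d, -b], [-b, a]] = [[0.8174, 0.3057],
 [0.3057, 0.1931]].

Step 4 — quadratic form (x̄ - mu_0)^T · S^{-1} · (x̄ - mu_0):
  S^{-1} · (x̄ - mu_0) = (5.1488, 1.9887),
  (x̄ - mu_0)^T · [...] = (6)·(5.1488) + (0.8)·(1.9887) = 32.484.

Step 5 — scale by n: T² = 5 · 32.484 = 162.42.

T² ≈ 162.42


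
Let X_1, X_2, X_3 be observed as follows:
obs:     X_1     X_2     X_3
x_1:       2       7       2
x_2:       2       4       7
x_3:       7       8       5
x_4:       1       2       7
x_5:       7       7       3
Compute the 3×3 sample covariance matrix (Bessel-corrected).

Step 1 — column means:
  mean(X_1) = (2 + 2 + 7 + 1 + 7) / 5 = 19/5 = 3.8
  mean(X_2) = (7 + 4 + 8 + 2 + 7) / 5 = 28/5 = 5.6
  mean(X_3) = (2 + 7 + 5 + 7 + 3) / 5 = 24/5 = 4.8

Step 2 — sample covariance S[i,j] = (1/(n-1)) · Σ_k (x_{k,i} - mean_i) · (x_{k,j} - mean_j), with n-1 = 4.
  S[X_1,X_1] = ((-1.8)·(-1.8) + (-1.8)·(-1.8) + (3.2)·(3.2) + (-2.8)·(-2.8) + (3.2)·(3.2)) / 4 = 34.8/4 = 8.7
  S[X_1,X_2] = ((-1.8)·(1.4) + (-1.8)·(-1.6) + (3.2)·(2.4) + (-2.8)·(-3.6) + (3.2)·(1.4)) / 4 = 22.6/4 = 5.65
  S[X_1,X_3] = ((-1.8)·(-2.8) + (-1.8)·(2.2) + (3.2)·(0.2) + (-2.8)·(2.2) + (3.2)·(-1.8)) / 4 = -10.2/4 = -2.55
  S[X_2,X_2] = ((1.4)·(1.4) + (-1.6)·(-1.6) + (2.4)·(2.4) + (-3.6)·(-3.6) + (1.4)·(1.4)) / 4 = 25.2/4 = 6.3
  S[X_2,X_3] = ((1.4)·(-2.8) + (-1.6)·(2.2) + (2.4)·(0.2) + (-3.6)·(2.2) + (1.4)·(-1.8)) / 4 = -17.4/4 = -4.35
  S[X_3,X_3] = ((-2.8)·(-2.8) + (2.2)·(2.2) + (0.2)·(0.2) + (2.2)·(2.2) + (-1.8)·(-1.8)) / 4 = 20.8/4 = 5.2

S is symmetric (S[j,i] = S[i,j]). Assembling:

S = [[8.7, 5.65, -2.55],
 [5.65, 6.3, -4.35],
 [-2.55, -4.35, 5.2]]


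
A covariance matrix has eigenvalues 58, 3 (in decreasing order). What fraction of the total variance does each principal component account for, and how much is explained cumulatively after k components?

Step 1 — total variance = trace(Sigma) = Σ λ_i = 58 + 3 = 61.

Step 2 — fraction explained by component i = λ_i / Σ λ:
  PC1: 58/61 = 0.9508
  PC2: 3/61 = 0.0492

Step 3 — cumulative fraction after k components = (λ_1 + ... + λ_k) / Σ λ:
  k = 1: 58/61 = 0.9508
  k = 2: (58 + 3)/61 = 61/61 = 1

Summary (fraction, with percent):

explained: PC1 0.9508 (95.08%), PC2 0.0492 (4.92%);  cumulative: 0.9508, 1


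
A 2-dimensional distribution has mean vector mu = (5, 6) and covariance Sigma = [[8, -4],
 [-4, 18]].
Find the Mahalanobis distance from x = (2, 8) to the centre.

Step 1 — centre the observation: (x - mu) = (-3, 2).

Step 2 — invert Sigma. det(Sigma) = 8·18 - (-4)² = 128.
  Sigma^{-1} = (1/det) · [[d, -b], [-b, a]] = [[0.1406, 0.0312],
 [0.0312, 0.0625]].

Step 3 — form the quadratic (x - mu)^T · Sigma^{-1} · (x - mu):
  Sigma^{-1} · (x - mu) = (-0.3594, 0.0312).
  (x - mu)^T · [Sigma^{-1} · (x - mu)] = (-3)·(-0.3594) + (2)·(0.0312) = 1.1406.

Step 4 — take square root: d = √(1.1406) ≈ 1.068.

d(x, mu) = √(1.1406) ≈ 1.068


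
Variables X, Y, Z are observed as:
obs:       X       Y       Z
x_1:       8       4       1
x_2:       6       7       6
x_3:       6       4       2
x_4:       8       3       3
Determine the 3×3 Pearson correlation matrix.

Step 1 — column means:
  mean(X) = (8 + 6 + 6 + 8) / 4 = 28/4 = 7
  mean(Y) = (4 + 7 + 4 + 3) / 4 = 18/4 = 4.5
  mean(Z) = (1 + 6 + 2 + 3) / 4 = 12/4 = 3

Step 2 — sample variances and covariances s[i,j] = (1/(n-1)) · Σ_k (x_{k,i} - mean_i) · (x_{k,j} - mean_j), with n-1 = 3:
  s[X,X] = ((1)·(1) + (-1)·(-1) + (-1)·(-1) + (1)·(1)) / 3 = 4/3 = 1.3333
  s[X,Y] = ((1)·(-0.5) + (-1)·(2.5) + (-1)·(-0.5) + (1)·(-1.5)) / 3 = -4/3 = -1.3333
  s[X,Z] = ((1)·(-2) + (-1)·(3) + (-1)·(-1) + (1)·(0)) / 3 = -4/3 = -1.3333
  s[Y,Y] = ((-0.5)·(-0.5) + (2.5)·(2.5) + (-0.5)·(-0.5) + (-1.5)·(-1.5)) / 3 = 9/3 = 3
  s[Y,Z] = ((-0.5)·(-2) + (2.5)·(3) + (-0.5)·(-1) + (-1.5)·(0)) / 3 = 9/3 = 3
  s[Z,Z] = ((-2)·(-2) + (3)·(3) + (-1)·(-1) + (0)·(0)) / 3 = 14/3 = 4.6667
  Sample standard deviations s_i = √(s[i,i]):
  s(X) = √(1.3333) = 1.1547
  s(Y) = √(3) = 1.7321
  s(Z) = √(4.6667) = 2.1602

Step 3 — r_{ij} = s_{ij} / (s_i · s_j):
  r[X,X] = 1 (diagonal).
  r[X,Y] = -1.3333 / (1.1547 · 1.7321) = -1.3333 / 2 = -0.6667
  r[X,Z] = -1.3333 / (1.1547 · 2.1602) = -1.3333 / 2.4944 = -0.5345
  r[Y,Y] = 1 (diagonal).
  r[Y,Z] = 3 / (1.7321 · 2.1602) = 3 / 3.7417 = 0.8018
  r[Z,Z] = 1 (diagonal).

R is symmetric with unit diagonal. Assembling:

R = [[1, -0.6667, -0.5345],
 [-0.6667, 1, 0.8018],
 [-0.5345, 0.8018, 1]]


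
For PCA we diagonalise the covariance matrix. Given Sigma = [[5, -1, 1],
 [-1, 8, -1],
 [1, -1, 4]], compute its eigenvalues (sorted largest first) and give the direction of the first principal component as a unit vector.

Step 1 — characteristic polynomial p(λ) = det(λI - Sigma) = λ³ - tr·λ² + c_1·λ - det, where tr = trace, c_1 = sum of the principal 2×2 minors, det = det(Sigma):
  tr = 5 + 8 + 4 = 17,
  c_1 = (5·8 - (-1)²) + (5·4 - (1)²) + (8·4 - (-1)²) = 39 + 19 + 31 = 89,
  det = 5·(8·4 - (-1)²) - (-1)·((-1)·4 - (-1)·(1)) + (1)·((-1)·(-1) - 8·(1)) = 5·(31) - (-1)·(-3) + (1)·(-7) = 145.
  So p(λ) = λ³ - 17λ² + 89λ - 145.
Step 2 — look for an integer root (rational root theorem: any rational root is an integer divisor of 145). Testing λ = 5:
  p(5) = 125 - 425 + 445 - 145 = 0  ✓
  Dividing out (λ - 5): p(λ) = (λ - 5)(λ² - 12λ + 29).
Step 3 — remaining eigenvalues from the quadratic λ² - 12λ + 29 = 0:
  Δ = 12² - 4·29 = 144 - 116 = 28,  λ = (12 ± √28)/2 = (12 ± 5.2915)/2 ≈ 8.6458 or 3.3542.
  Sorted: λ_1 = 8.6458,  λ_2 = 5,  λ_3 = 3.3542  (check: sum = 17 = tr ✓).

Step 4 — unit eigenvector for λ_1 ≈ 8.6458: v spans the null space of (Sigma - λ_1 I), whose rows are
  r_1 = (-3.6458, -1, 1),  r_2 = (-1, -0.6458, -1),  r_3 = (1, -1, -4.6458).
  v is orthogonal to every row, so take v ∝ r_1 × r_2 = ((-1)·(-1) - (1)·(-0.6458), (1)·(-1) - (-3.6458)·(-1), (-3.6458)·(-0.6458) - (-1)·(-1)) ≈ (1.6458, -4.6458, 1.3542).
  Let u = (1.6458, -4.6458, 1.3542).
  ||u|| = √((1.6458)² + (-4.6458)² + (1.3542)²) = √(26.1255) ≈ 5.1113,  v_1 = u/||u|| ≈ (0.322, -0.9089, 0.265) (||v_1|| = 1).

λ_1 = 8.6458,  λ_2 = 5,  λ_3 = 3.3542;  v_1 ≈ (0.322, -0.9089, 0.265)


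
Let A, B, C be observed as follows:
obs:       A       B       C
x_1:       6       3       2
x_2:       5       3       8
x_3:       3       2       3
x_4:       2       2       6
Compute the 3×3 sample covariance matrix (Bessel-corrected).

Step 1 — column means:
  mean(A) = (6 + 5 + 3 + 2) / 4 = 16/4 = 4
  mean(B) = (3 + 3 + 2 + 2) / 4 = 10/4 = 2.5
  mean(C) = (2 + 8 + 3 + 6) / 4 = 19/4 = 4.75

Step 2 — sample covariance S[i,j] = (1/(n-1)) · Σ_k (x_{k,i} - mean_i) · (x_{k,j} - mean_j), with n-1 = 3.
  S[A,A] = ((2)·(2) + (1)·(1) + (-1)·(-1) + (-2)·(-2)) / 3 = 10/3 = 3.3333
  S[A,B] = ((2)·(0.5) + (1)·(0.5) + (-1)·(-0.5) + (-2)·(-0.5)) / 3 = 3/3 = 1
  S[A,C] = ((2)·(-2.75) + (1)·(3.25) + (-1)·(-1.75) + (-2)·(1.25)) / 3 = -3/3 = -1
  S[B,B] = ((0.5)·(0.5) + (0.5)·(0.5) + (-0.5)·(-0.5) + (-0.5)·(-0.5)) / 3 = 1/3 = 0.3333
  S[B,C] = ((0.5)·(-2.75) + (0.5)·(3.25) + (-0.5)·(-1.75) + (-0.5)·(1.25)) / 3 = 0.5/3 = 0.1667
  S[C,C] = ((-2.75)·(-2.75) + (3.25)·(3.25) + (-1.75)·(-1.75) + (1.25)·(1.25)) / 3 = 22.75/3 = 7.5833

S is symmetric (S[j,i] = S[i,j]). Assembling:

S = [[3.3333, 1, -1],
 [1, 0.3333, 0.1667],
 [-1, 0.1667, 7.5833]]


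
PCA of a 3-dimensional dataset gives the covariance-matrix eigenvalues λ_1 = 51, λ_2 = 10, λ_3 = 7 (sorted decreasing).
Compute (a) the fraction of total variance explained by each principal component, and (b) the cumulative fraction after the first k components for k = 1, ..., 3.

Step 1 — total variance = trace(Sigma) = Σ λ_i = 51 + 10 + 7 = 68.

Step 2 — fraction explained by component i = λ_i / Σ λ:
  PC1: 51/68 = 0.75
  PC2: 10/68 = 0.1471
  PC3: 7/68 = 0.1029

Step 3 — cumulative fraction after k components = (λ_1 + ... + λ_k) / Σ λ:
  k = 1: 51/68 = 0.75
  k = 2: (51 + 10)/68 = 61/68 = 0.8971
  k = 3: (51 + 10 + 7)/68 = 68/68 = 1

Summary (fraction, with percent):

explained: PC1 0.75 (75%), PC2 0.1471 (14.71%), PC3 0.1029 (10.29%);  cumulative: 0.75, 0.8971, 1


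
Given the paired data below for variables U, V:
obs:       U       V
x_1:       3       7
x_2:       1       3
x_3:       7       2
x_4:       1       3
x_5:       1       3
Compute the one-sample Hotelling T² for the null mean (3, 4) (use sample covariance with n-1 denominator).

Step 1 — sample mean vector:
  mean(U) = (3 + 1 + 7 + 1 + 1) / 5 = 13/5 = 2.6
  mean(V) = (7 + 3 + 2 + 3 + 3) / 5 = 18/5 = 3.6
  x̄ = (2.6, 3.6),  deviation x̄ - mu_0 = (2.6, 3.6) - (3, 4) = (-0.4, -0.4).

Step 2 — sample covariance matrix, S[i,j] = (1/(n-1)) · Σ_k (x_{k,i} - mean_i) · (x_{k,j} - mean_j), divisor n-1 = 4:
  S[U,U] = ((0.4)·(0.4) + (-1.6)·(-1.6) + (4.4)·(4.4) + (-1.6)·(-1.6) + (-1.6)·(-1.6)) / 4 = 27.2/4 = 6.8
  S[U,V] = ((0.4)·(3.4) + (-1.6)·(-0.6) + (4.4)·(-1.6) + (-1.6)·(-0.6) + (-1.6)·(-0.6)) / 4 = -2.8/4 = -0.7
  S[V,V] = ((3.4)·(3.4) + (-0.6)·(-0.6) + (-1.6)·(-1.6) + (-0.6)·(-0.6) + (-0.6)·(-0.6)) / 4 = 15.2/4 = 3.8
  S = [[6.8, -0.7],
 [-0.7, 3.8]].

Step 3 — invert S. det(S) = 6.8·3.8 - (-0.7)² = 25.35.
  S^{-1} = (1/det) · [[d, -b], [-b, a]] = [[0.1499, 0.0276],
 [0.0276, 0.2682]].

Step 4 — quadratic form (x̄ - mu_0)^T · S^{-1} · (x̄ - mu_0):
  S^{-1} · (x̄ - mu_0) = (-0.071, -0.1183),
  (x̄ - mu_0)^T · [...] = (-0.4)·(-0.071) + (-0.4)·(-0.1183) = 0.0757.

Step 5 — scale by n: T² = 5 · 0.0757 = 0.3787.

T² ≈ 0.3787


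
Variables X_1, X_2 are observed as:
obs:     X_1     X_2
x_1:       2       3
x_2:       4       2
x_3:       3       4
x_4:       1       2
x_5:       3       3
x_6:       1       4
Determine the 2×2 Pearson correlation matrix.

Step 1 — column means:
  mean(X_1) = (2 + 4 + 3 + 1 + 3 + 1) / 6 = 14/6 = 2.3333
  mean(X_2) = (3 + 2 + 4 + 2 + 3 + 4) / 6 = 18/6 = 3

Step 2 — sample variances and covariances s[i,j] = (1/(n-1)) · Σ_k (x_{k,i} - mean_i) · (x_{k,j} - mean_j), with n-1 = 5:
  s[X_1,X_1] = ((-0.3333)·(-0.3333) + (1.6667)·(1.6667) + (0.6667)·(0.6667) + (-1.3333)·(-1.3333) + (0.6667)·(0.6667) + (-1.3333)·(-1.3333)) / 5 = 7.3333/5 = 1.4667
  s[X_1,X_2] = ((-0.3333)·(0) + (1.6667)·(-1) + (0.6667)·(1) + (-1.3333)·(-1) + (0.6667)·(0) + (-1.3333)·(1)) / 5 = -1/5 = -0.2
  s[X_2,X_2] = ((0)·(0) + (-1)·(-1) + (1)·(1) + (-1)·(-1) + (0)·(0) + (1)·(1)) / 5 = 4/5 = 0.8
  Sample standard deviations s_i = √(s[i,i]):
  s(X_1) = √(1.4667) = 1.2111
  s(X_2) = √(0.8) = 0.8944

Step 3 — r_{ij} = s_{ij} / (s_i · s_j):
  r[X_1,X_1] = 1 (diagonal).
  r[X_1,X_2] = -0.2 / (1.2111 · 0.8944) = -0.2 / 1.0832 = -0.1846
  r[X_2,X_2] = 1 (diagonal).

R is symmetric with unit diagonal. Assembling:

R = [[1, -0.1846],
 [-0.1846, 1]]


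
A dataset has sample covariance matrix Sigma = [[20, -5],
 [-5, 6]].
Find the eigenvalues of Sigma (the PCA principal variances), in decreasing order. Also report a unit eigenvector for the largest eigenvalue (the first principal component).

Step 1 — characteristic polynomial of 2×2 Sigma:
  det(Sigma - λI) = λ² - trace · λ + det = 0.
  trace = 20 + 6 = 26, det = 20·6 - (-5)² = 95.
Step 2 — discriminant:
  Δ = trace² - 4·det = 676 - 380 = 296.
Step 3 — eigenvalues:
  λ = (trace ± √Δ)/2 = (26 ± 17.2047)/2,
  λ_1 = 21.6023,  λ_2 = 4.3977.

Step 4 — unit eigenvector for λ_1: solve (Sigma - λ_1 I)v = 0. First row:
  (20 - 21.6023)·v_x + (-5)·v_y = 0, i.e. (-1.6023)·v_x + (-5)·v_y = 0,
  so v ∝ (b, λ_1 - a) = (-5, 1.6023); multiply by -1 so the first entry is positive: u = (5, -1.6023).
  ||u|| = √((5)² + (-1.6023)²) = √(27.5674) ≈ 5.2505,
  v_1 = u/||u|| ≈ (0.9523, -0.3052) (||v_1|| = 1).

λ_1 = 21.6023,  λ_2 = 4.3977;  v_1 ≈ (0.9523, -0.3052)


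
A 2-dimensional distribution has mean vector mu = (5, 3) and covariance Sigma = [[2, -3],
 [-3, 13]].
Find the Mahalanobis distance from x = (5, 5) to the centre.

Step 1 — centre the observation: (x - mu) = (0, 2).

Step 2 — invert Sigma. det(Sigma) = 2·13 - (-3)² = 17.
  Sigma^{-1} = (1/det) · [[d, -b], [-b, a]] = [[0.7647, 0.1765],
 [0.1765, 0.1176]].

Step 3 — form the quadratic (x - mu)^T · Sigma^{-1} · (x - mu):
  Sigma^{-1} · (x - mu) = (0.3529, 0.2353).
  (x - mu)^T · [Sigma^{-1} · (x - mu)] = (0)·(0.3529) + (2)·(0.2353) = 0.4706.

Step 4 — take square root: d = √(0.4706) ≈ 0.686.

d(x, mu) = √(0.4706) ≈ 0.686


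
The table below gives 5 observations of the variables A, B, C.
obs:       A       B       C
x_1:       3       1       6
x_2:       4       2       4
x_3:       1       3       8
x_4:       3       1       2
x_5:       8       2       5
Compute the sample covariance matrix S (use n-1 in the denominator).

Step 1 — column means:
  mean(A) = (3 + 4 + 1 + 3 + 8) / 5 = 19/5 = 3.8
  mean(B) = (1 + 2 + 3 + 1 + 2) / 5 = 9/5 = 1.8
  mean(C) = (6 + 4 + 8 + 2 + 5) / 5 = 25/5 = 5

Step 2 — sample covariance S[i,j] = (1/(n-1)) · Σ_k (x_{k,i} - mean_i) · (x_{k,j} - mean_j), with n-1 = 4.
  S[A,A] = ((-0.8)·(-0.8) + (0.2)·(0.2) + (-2.8)·(-2.8) + (-0.8)·(-0.8) + (4.2)·(4.2)) / 4 = 26.8/4 = 6.7
  S[A,B] = ((-0.8)·(-0.8) + (0.2)·(0.2) + (-2.8)·(1.2) + (-0.8)·(-0.8) + (4.2)·(0.2)) / 4 = -1.2/4 = -0.3
  S[A,C] = ((-0.8)·(1) + (0.2)·(-1) + (-2.8)·(3) + (-0.8)·(-3) + (4.2)·(0)) / 4 = -7/4 = -1.75
  S[B,B] = ((-0.8)·(-0.8) + (0.2)·(0.2) + (1.2)·(1.2) + (-0.8)·(-0.8) + (0.2)·(0.2)) / 4 = 2.8/4 = 0.7
  S[B,C] = ((-0.8)·(1) + (0.2)·(-1) + (1.2)·(3) + (-0.8)·(-3) + (0.2)·(0)) / 4 = 5/4 = 1.25
  S[C,C] = ((1)·(1) + (-1)·(-1) + (3)·(3) + (-3)·(-3) + (0)·(0)) / 4 = 20/4 = 5

S is symmetric (S[j,i] = S[i,j]). Assembling:

S = [[6.7, -0.3, -1.75],
 [-0.3, 0.7, 1.25],
 [-1.75, 1.25, 5]]


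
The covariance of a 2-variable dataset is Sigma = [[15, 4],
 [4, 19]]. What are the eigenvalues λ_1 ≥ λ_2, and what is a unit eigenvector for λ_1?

Step 1 — characteristic polynomial of 2×2 Sigma:
  det(Sigma - λI) = λ² - trace · λ + det = 0.
  trace = 15 + 19 = 34, det = 15·19 - (4)² = 269.
Step 2 — discriminant:
  Δ = trace² - 4·det = 1156 - 1076 = 80.
Step 3 — eigenvalues:
  λ = (trace ± √Δ)/2 = (34 ± 8.9443)/2,
  λ_1 = 21.4721,  λ_2 = 12.5279.

Step 4 — unit eigenvector for λ_1: solve (Sigma - λ_1 I)v = 0. First row:
  (15 - 21.4721)·v_x + (4)·v_y = 0, i.e. (-6.4721)·v_x + (4)·v_y = 0,
  so v ∝ (b, λ_1 - a) = (4, 6.4721) = u.
  ||u|| = √((4)² + (6.4721)²) = √(57.8885) ≈ 7.6085,
  v_1 = u/||u|| ≈ (0.5257, 0.8507) (||v_1|| = 1).

λ_1 = 21.4721,  λ_2 = 12.5279;  v_1 ≈ (0.5257, 0.8507)
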